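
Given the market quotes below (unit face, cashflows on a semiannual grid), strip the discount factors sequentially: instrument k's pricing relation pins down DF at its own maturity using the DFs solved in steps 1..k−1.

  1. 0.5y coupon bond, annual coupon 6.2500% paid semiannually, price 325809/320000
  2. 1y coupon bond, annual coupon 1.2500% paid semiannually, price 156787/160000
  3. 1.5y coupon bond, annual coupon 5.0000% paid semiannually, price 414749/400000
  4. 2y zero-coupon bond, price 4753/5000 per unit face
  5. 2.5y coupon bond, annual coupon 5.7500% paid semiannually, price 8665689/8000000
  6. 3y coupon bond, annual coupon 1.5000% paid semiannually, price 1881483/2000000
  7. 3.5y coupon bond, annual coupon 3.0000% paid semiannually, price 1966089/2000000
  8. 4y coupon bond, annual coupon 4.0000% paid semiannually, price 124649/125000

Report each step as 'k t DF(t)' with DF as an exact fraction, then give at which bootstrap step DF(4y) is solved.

1 1/2 9873/10000
2 1 9677/10000
3 3/2 9639/10000
4 2 4753/5000
5 5/2 1181/1250
6 3 8979/10000
7 7/2 8841/10000
8 4 8483/10000
DF(4y) is solved at step 8

step 1 [0.5y] bond c/2=1/32: DF=(325809/320000 − 1/32·(0))/(1+1/32) = 9873/10000 ≈ 0.987300
step 2 [1y] bond c/2=1/160: DF=(156787/160000 − 1/160·(0.987300))/(1+1/160) = 9677/10000 ≈ 0.967700
step 3 [1.5y] bond c/2=1/40: DF=(414749/400000 − 1/40·(0.987300+0.967700))/(1+1/40) = 9639/10000 ≈ 0.963900
step 4 [2y] zero: DF = P = 4753/5000 ≈ 0.950600
step 5 [2.5y] bond c/2=23/800: DF=(8665689/8000000 − 23/800·(0.987300+0.967700+0.963900+0.950600))/(1+23/800) = 1181/1250 ≈ 0.944800
step 6 [3y] bond c/2=3/400: DF=(1881483/2000000 − 3/400·(0.987300+0.967700+0.963900+0.950600+0.944800))/(1+3/400) = 8979/10000 ≈ 0.897900
step 7 [3.5y] bond c/2=3/200: DF=(1966089/2000000 − 3/200·(0.987300+0.967700+0.963900+0.950600+0.944800+0.897900))/(1+3/200) = 8841/10000 ≈ 0.884100
step 8 [4y] bond c/2=1/50: DF=(124649/125000 − 1/50·(0.987300+0.967700+0.963900+0.950600+0.944800+0.897900+0.884100))/(1+1/50) = 8483/10000 ≈ 0.848300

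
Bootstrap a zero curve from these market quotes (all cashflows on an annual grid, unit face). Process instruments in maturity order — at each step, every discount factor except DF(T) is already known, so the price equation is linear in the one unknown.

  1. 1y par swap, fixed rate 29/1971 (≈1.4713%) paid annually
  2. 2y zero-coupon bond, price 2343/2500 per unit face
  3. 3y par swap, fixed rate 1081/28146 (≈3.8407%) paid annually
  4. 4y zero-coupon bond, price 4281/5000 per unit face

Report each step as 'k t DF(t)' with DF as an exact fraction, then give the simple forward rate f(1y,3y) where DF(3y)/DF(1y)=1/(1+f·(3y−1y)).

1 1 1971/2000
2 2 2343/2500
3 3 8919/10000
4 4 4281/5000
f(1y,3y) = ((1971/2000)/(8919/10000) − 1)/(2) = 52/991 ≈ 5.2472%

step 1 [1y] swap r/1=29/1971: DF=(1 − 29/1971·(0))/(1+29/1971) = 1971/2000 ≈ 0.985500
step 2 [2y] zero: DF = P = 2343/2500 ≈ 0.937200
step 3 [3y] swap r/1=1081/28146: DF=(1 − 1081/28146·(0.985500+0.937200))/(1+1081/28146) = 8919/10000 ≈ 0.891900
step 4 [4y] zero: DF = P = 4281/5000 ≈ 0.856200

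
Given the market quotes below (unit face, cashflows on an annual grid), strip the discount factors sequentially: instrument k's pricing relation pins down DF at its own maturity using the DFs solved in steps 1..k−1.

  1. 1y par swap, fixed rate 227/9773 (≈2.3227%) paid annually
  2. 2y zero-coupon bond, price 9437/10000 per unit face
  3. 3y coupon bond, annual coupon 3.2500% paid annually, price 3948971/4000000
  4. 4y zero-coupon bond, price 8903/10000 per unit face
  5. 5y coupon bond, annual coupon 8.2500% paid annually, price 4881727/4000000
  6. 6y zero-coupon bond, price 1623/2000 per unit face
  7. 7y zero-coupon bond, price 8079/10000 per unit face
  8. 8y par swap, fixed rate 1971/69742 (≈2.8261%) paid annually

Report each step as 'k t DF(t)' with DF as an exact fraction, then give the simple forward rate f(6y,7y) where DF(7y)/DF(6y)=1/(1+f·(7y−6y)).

step 1 [1y] swap r/1=227/9773: DF=(1 − 227/9773·(0))/(1+227/9773) = 9773/10000 ≈ 0.977300
step 2 [2y] zero: DF = P = 9437/10000 ≈ 0.943700
step 3 [3y] bond c/1=13/400: DF=(3948971/4000000 − 13/400·(0.977300+0.943700))/(1+13/400) = 8957/10000 ≈ 0.895700
step 4 [4y] zero: DF = P = 8903/10000 ≈ 0.890300
step 5 [5y] bond c/1=33/400: DF=(4881727/4000000 − 33/400·(0.977300+0.943700+0.895700+0.890300))/(1+33/400) = 8449/10000 ≈ 0.844900
step 6 [6y] zero: DF = P = 1623/2000 ≈ 0.811500
step 7 [7y] zero: DF = P = 8079/10000 ≈ 0.807900
step 8 [8y] swap r/1=1971/69742: DF=(1 − 1971/69742·(0.977300+0.943700+0.895700+0.890300+0.844900+0.811500+0.807900))/(1+1971/69742) = 8029/10000 ≈ 0.802900

1 1 9773/10000
2 2 9437/10000
3 3 8957/10000
4 4 8903/10000
5 5 8449/10000
6 6 1623/2000
7 7 8079/10000
8 8 8029/10000
f(6y,7y) = ((1623/2000)/(8079/10000) − 1)/(1) = 12/2693 ≈ 0.4456%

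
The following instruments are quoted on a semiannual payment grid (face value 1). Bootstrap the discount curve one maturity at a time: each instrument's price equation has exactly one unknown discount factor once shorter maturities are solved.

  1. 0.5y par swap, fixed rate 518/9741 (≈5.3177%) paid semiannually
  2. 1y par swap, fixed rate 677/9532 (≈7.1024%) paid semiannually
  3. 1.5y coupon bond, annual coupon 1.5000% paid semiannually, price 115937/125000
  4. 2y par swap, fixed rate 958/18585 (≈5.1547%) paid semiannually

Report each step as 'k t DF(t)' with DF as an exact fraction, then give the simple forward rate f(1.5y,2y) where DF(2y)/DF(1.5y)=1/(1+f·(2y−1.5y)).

step 1 [0.5y] swap r/2=259/9741: DF=(1 − 259/9741·(0))/(1+259/9741) = 9741/10000 ≈ 0.974100
step 2 [1y] swap r/2=677/19064: DF=(1 − 677/19064·(0.974100))/(1+677/19064) = 9323/10000 ≈ 0.932300
step 3 [1.5y] bond c/2=3/400: DF=(115937/125000 − 3/400·(0.974100+0.932300))/(1+3/400) = 1133/1250 ≈ 0.906400
step 4 [2y] swap r/2=479/18585: DF=(1 − 479/18585·(0.974100+0.932300+0.906400))/(1+479/18585) = 4521/5000 ≈ 0.904200

1 1/2 9741/10000
2 1 9323/10000
3 3/2 1133/1250
4 2 4521/5000
f(1.5y,2y) = ((1133/1250)/(4521/5000) − 1)/(1/2) = 2/411 ≈ 0.4866%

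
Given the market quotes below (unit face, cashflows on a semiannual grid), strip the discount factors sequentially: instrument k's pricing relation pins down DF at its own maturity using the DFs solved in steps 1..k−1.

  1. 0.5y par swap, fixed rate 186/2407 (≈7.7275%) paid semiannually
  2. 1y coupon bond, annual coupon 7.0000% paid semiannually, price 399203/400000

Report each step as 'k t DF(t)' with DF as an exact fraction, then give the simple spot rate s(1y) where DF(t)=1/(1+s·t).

1 1/2 2407/2500
2 1 9317/10000
s(1y) = (1/(9317/10000) − 1)/(1) = 683/9317 ≈ 7.3307%

step 1 [0.5y] swap r/2=93/2407: DF=(1 − 93/2407·(0))/(1+93/2407) = 2407/2500 ≈ 0.962800
step 2 [1y] bond c/2=7/200: DF=(399203/400000 − 7/200·(0.962800))/(1+7/200) = 9317/10000 ≈ 0.931700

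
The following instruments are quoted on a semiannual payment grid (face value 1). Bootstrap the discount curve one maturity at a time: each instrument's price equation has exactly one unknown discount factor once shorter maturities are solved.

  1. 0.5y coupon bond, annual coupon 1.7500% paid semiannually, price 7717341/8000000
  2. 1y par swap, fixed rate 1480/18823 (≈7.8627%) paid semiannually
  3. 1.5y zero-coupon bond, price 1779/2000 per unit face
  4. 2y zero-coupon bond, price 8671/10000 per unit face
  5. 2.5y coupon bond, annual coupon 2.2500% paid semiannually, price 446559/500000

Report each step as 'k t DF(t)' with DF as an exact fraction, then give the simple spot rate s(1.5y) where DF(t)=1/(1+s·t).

step 1 [0.5y] bond c/2=7/800: DF=(7717341/8000000 − 7/800·(0))/(1+7/800) = 9563/10000 ≈ 0.956300
step 2 [1y] swap r/2=740/18823: DF=(1 − 740/18823·(0.956300))/(1+740/18823) = 463/500 ≈ 0.926000
step 3 [1.5y] zero: DF = P = 1779/2000 ≈ 0.889500
step 4 [2y] zero: DF = P = 8671/10000 ≈ 0.867100
step 5 [2.5y] bond c/2=9/800: DF=(446559/500000 − 9/800·(0.956300+0.926000+0.889500+0.867100))/(1+9/800) = 8427/10000 ≈ 0.842700

1 1/2 9563/10000
2 1 463/500
3 3/2 1779/2000
4 2 8671/10000
5 5/2 8427/10000
s(1.5y) = (1/(1779/2000) − 1)/(3/2) = 442/5337 ≈ 8.2818%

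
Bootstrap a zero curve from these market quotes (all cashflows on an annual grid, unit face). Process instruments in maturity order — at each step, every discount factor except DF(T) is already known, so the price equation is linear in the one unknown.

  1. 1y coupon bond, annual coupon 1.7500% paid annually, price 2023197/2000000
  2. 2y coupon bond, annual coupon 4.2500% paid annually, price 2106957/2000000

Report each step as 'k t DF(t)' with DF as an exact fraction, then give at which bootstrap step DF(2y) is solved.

step 1 [1y] bond c/1=7/400: DF=(2023197/2000000 − 7/400·(0))/(1+7/400) = 4971/5000 ≈ 0.994200
step 2 [2y] bond c/1=17/400: DF=(2106957/2000000 − 17/400·(0.994200))/(1+17/400) = 97/100 ≈ 0.970000

1 1 4971/5000
2 2 97/100
DF(2y) is solved at step 2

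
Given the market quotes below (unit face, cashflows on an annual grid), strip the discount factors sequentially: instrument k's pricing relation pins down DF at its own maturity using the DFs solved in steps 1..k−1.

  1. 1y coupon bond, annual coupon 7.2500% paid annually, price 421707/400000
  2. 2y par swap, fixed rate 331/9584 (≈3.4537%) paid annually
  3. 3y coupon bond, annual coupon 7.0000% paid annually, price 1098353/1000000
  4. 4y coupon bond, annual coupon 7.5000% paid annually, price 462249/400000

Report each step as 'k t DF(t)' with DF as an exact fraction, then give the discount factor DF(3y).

1 1 983/1000
2 2 4669/5000
3 3 9011/10000
4 4 549/625
DF(3y) = 9011/10000 ≈ 0.901100

step 1 [1y] bond c/1=29/400: DF=(421707/400000 − 29/400·(0))/(1+29/400) = 983/1000 ≈ 0.983000
step 2 [2y] swap r/1=331/9584: DF=(1 − 331/9584·(0.983000))/(1+331/9584) = 4669/5000 ≈ 0.933800
step 3 [3y] bond c/1=7/100: DF=(1098353/1000000 − 7/100·(0.983000+0.933800))/(1+7/100) = 9011/10000 ≈ 0.901100
step 4 [4y] bond c/1=3/40: DF=(462249/400000 − 3/40·(0.983000+0.933800+0.901100))/(1+3/40) = 549/625 ≈ 0.878400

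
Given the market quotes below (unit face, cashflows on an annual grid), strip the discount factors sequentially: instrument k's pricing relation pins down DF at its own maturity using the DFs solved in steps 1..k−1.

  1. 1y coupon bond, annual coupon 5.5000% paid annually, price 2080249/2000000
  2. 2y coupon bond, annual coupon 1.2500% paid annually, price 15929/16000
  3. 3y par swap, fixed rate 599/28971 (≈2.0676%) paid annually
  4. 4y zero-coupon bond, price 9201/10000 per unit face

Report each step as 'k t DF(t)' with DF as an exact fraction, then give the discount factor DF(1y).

1 1 9859/10000
2 2 9711/10000
3 3 9401/10000
4 4 9201/10000
DF(1y) = 9859/10000 ≈ 0.985900

step 1 [1y] bond c/1=11/200: DF=(2080249/2000000 − 11/200·(0))/(1+11/200) = 9859/10000 ≈ 0.985900
step 2 [2y] bond c/1=1/80: DF=(15929/16000 − 1/80·(0.985900))/(1+1/80) = 9711/10000 ≈ 0.971100
step 3 [3y] swap r/1=599/28971: DF=(1 − 599/28971·(0.985900+0.971100))/(1+599/28971) = 9401/10000 ≈ 0.940100
step 4 [4y] zero: DF = P = 9201/10000 ≈ 0.920100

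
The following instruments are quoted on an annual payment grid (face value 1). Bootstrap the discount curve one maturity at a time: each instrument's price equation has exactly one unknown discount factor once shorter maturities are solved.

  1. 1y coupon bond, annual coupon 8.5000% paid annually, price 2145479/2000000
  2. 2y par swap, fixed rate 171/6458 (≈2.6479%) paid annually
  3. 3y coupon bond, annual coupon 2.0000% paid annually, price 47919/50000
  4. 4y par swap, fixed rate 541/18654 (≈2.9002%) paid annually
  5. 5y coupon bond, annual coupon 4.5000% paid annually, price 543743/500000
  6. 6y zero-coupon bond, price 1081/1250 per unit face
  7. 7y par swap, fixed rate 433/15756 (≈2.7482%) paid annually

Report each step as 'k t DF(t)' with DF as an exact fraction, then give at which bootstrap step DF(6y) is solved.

step 1 [1y] bond c/1=17/200: DF=(2145479/2000000 − 17/200·(0))/(1+17/200) = 9887/10000 ≈ 0.988700
step 2 [2y] swap r/1=171/6458: DF=(1 − 171/6458·(0.988700))/(1+171/6458) = 9487/10000 ≈ 0.948700
step 3 [3y] bond c/1=1/50: DF=(47919/50000 − 1/50·(0.988700+0.948700))/(1+1/50) = 1127/1250 ≈ 0.901600
step 4 [4y] swap r/1=541/18654: DF=(1 − 541/18654·(0.988700+0.948700+0.901600))/(1+541/18654) = 4459/5000 ≈ 0.891800
step 5 [5y] bond c/1=9/200: DF=(543743/500000 − 9/200·(0.988700+0.948700+0.901600+0.891800))/(1+9/200) = 22/25 ≈ 0.880000
step 6 [6y] zero: DF = P = 1081/1250 ≈ 0.864800
step 7 [7y] swap r/1=433/15756: DF=(1 − 433/15756·(0.988700+0.948700+0.901600+0.891800+0.880000+0.864800))/(1+433/15756) = 2067/2500 ≈ 0.826800

1 1 9887/10000
2 2 9487/10000
3 3 1127/1250
4 4 4459/5000
5 5 22/25
6 6 1081/1250
7 7 2067/2500
DF(6y) is solved at step 6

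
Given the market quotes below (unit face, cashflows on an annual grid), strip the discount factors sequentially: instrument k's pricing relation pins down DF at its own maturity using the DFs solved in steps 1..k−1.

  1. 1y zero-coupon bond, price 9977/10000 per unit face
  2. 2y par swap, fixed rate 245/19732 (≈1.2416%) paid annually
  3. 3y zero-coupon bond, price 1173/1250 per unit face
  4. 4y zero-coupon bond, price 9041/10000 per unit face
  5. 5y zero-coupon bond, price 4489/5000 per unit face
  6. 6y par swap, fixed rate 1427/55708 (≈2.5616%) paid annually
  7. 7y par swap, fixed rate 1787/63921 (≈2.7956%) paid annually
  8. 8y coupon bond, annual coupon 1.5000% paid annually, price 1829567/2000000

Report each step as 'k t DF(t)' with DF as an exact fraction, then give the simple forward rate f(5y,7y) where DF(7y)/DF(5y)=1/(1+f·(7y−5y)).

step 1 [1y] zero: DF = P = 9977/10000 ≈ 0.997700
step 2 [2y] swap r/1=245/19732: DF=(1 − 245/19732·(0.997700))/(1+245/19732) = 1951/2000 ≈ 0.975500
step 3 [3y] zero: DF = P = 1173/1250 ≈ 0.938400
step 4 [4y] zero: DF = P = 9041/10000 ≈ 0.904100
step 5 [5y] zero: DF = P = 4489/5000 ≈ 0.897800
step 6 [6y] swap r/1=1427/55708: DF=(1 − 1427/55708·(0.997700+0.975500+0.938400+0.904100+0.897800))/(1+1427/55708) = 8573/10000 ≈ 0.857300
step 7 [7y] swap r/1=1787/63921: DF=(1 − 1787/63921·(0.997700+0.975500+0.938400+0.904100+0.897800+0.857300))/(1+1787/63921) = 8213/10000 ≈ 0.821300
step 8 [8y] bond c/1=3/200: DF=(1829567/2000000 − 3/200·(0.997700+0.975500+0.938400+0.904100+0.897800+0.857300+0.821300))/(1+3/200) = 2017/2500 ≈ 0.806800

1 1 9977/10000
2 2 1951/2000
3 3 1173/1250
4 4 9041/10000
5 5 4489/5000
6 6 8573/10000
7 7 8213/10000
8 8 2017/2500
f(5y,7y) = ((4489/5000)/(8213/10000) − 1)/(2) = 765/16426 ≈ 4.6573%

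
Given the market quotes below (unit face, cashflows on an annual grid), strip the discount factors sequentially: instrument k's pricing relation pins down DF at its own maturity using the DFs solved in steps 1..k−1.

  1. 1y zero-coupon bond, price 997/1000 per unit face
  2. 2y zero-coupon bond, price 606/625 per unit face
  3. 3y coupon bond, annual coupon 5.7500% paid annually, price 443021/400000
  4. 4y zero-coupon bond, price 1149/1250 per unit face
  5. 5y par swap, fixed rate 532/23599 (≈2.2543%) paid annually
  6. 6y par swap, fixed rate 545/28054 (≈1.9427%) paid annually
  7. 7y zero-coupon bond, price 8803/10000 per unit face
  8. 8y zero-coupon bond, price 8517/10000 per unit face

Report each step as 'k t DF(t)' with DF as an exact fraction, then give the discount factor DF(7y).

step 1 [1y] zero: DF = P = 997/1000 ≈ 0.997000
step 2 [2y] zero: DF = P = 606/625 ≈ 0.969600
step 3 [3y] bond c/1=23/400: DF=(443021/400000 − 23/400·(0.997000+0.969600))/(1+23/400) = 2351/2500 ≈ 0.940400
step 4 [4y] zero: DF = P = 1149/1250 ≈ 0.919200
step 5 [5y] swap r/1=532/23599: DF=(1 − 532/23599·(0.997000+0.969600+0.940400+0.919200))/(1+532/23599) = 1117/1250 ≈ 0.893600
step 6 [6y] swap r/1=545/28054: DF=(1 − 545/28054·(0.997000+0.969600+0.940400+0.919200+0.893600))/(1+545/28054) = 891/1000 ≈ 0.891000
step 7 [7y] zero: DF = P = 8803/10000 ≈ 0.880300
step 8 [8y] zero: DF = P = 8517/10000 ≈ 0.851700

1 1 997/1000
2 2 606/625
3 3 2351/2500
4 4 1149/1250
5 5 1117/1250
6 6 891/1000
7 7 8803/10000
8 8 8517/10000
DF(7y) = 8803/10000 ≈ 0.880300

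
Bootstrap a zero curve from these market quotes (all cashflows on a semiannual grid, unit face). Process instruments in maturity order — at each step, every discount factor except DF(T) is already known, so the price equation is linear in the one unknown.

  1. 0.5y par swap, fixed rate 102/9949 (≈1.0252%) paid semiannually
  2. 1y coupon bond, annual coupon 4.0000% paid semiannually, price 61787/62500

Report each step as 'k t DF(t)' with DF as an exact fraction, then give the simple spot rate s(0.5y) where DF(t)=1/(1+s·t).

1 1/2 9949/10000
2 1 9497/10000
s(0.5y) = (1/(9949/10000) − 1)/(1/2) = 102/9949 ≈ 1.0252%

step 1 [0.5y] swap r/2=51/9949: DF=(1 − 51/9949·(0))/(1+51/9949) = 9949/10000 ≈ 0.994900
step 2 [1y] bond c/2=1/50: DF=(61787/62500 − 1/50·(0.994900))/(1+1/50) = 9497/10000 ≈ 0.949700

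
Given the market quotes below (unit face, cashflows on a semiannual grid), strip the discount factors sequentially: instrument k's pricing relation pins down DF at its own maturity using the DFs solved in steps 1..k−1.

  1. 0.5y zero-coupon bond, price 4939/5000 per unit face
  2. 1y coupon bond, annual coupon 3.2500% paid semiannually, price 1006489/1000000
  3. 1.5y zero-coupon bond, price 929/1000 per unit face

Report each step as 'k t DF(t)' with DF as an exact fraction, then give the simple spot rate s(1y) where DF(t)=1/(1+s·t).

1 1/2 4939/5000
2 1 4873/5000
3 3/2 929/1000
s(1y) = (1/(4873/5000) − 1)/(1) = 127/4873 ≈ 2.6062%

step 1 [0.5y] zero: DF = P = 4939/5000 ≈ 0.987800
step 2 [1y] bond c/2=13/800: DF=(1006489/1000000 − 13/800·(0.987800))/(1+13/800) = 4873/5000 ≈ 0.974600
step 3 [1.5y] zero: DF = P = 929/1000 ≈ 0.929000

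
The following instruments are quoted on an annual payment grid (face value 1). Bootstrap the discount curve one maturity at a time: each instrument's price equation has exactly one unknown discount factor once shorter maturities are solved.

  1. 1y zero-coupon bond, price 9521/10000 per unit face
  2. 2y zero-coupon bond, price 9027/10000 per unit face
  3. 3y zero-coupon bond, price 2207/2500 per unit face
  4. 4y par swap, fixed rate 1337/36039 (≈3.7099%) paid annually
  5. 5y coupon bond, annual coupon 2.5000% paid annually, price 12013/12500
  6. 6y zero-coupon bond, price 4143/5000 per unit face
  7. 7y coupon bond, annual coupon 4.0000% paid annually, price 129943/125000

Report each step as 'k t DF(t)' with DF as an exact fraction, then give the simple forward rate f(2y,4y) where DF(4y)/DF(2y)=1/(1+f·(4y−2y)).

step 1 [1y] zero: DF = P = 9521/10000 ≈ 0.952100
step 2 [2y] zero: DF = P = 9027/10000 ≈ 0.902700
step 3 [3y] zero: DF = P = 2207/2500 ≈ 0.882800
step 4 [4y] swap r/1=1337/36039: DF=(1 − 1337/36039·(0.952100+0.902700+0.882800))/(1+1337/36039) = 8663/10000 ≈ 0.866300
step 5 [5y] bond c/1=1/40: DF=(12013/12500 − 1/40·(0.952100+0.902700+0.882800+0.866300))/(1+1/40) = 8497/10000 ≈ 0.849700
step 6 [6y] zero: DF = P = 4143/5000 ≈ 0.828600
step 7 [7y] bond c/1=1/25: DF=(129943/125000 − 1/25·(0.952100+0.902700+0.882800+0.866300+0.849700+0.828600))/(1+1/25) = 1991/2500 ≈ 0.796400

1 1 9521/10000
2 2 9027/10000
3 3 2207/2500
4 4 8663/10000
5 5 8497/10000
6 6 4143/5000
7 7 1991/2500
f(2y,4y) = ((9027/10000)/(8663/10000) − 1)/(2) = 182/8663 ≈ 2.1009%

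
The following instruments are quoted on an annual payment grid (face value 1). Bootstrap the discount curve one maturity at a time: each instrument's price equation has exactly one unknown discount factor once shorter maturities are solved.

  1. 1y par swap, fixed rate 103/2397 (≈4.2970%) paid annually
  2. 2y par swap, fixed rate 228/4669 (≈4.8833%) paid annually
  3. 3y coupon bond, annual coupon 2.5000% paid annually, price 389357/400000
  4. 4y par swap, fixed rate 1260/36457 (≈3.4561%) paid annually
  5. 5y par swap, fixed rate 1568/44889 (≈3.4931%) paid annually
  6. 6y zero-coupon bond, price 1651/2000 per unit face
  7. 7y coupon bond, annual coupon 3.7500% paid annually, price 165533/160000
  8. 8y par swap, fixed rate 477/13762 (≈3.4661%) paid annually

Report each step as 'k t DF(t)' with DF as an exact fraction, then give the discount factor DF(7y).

1 1 2397/2500
2 2 568/625
3 3 9041/10000
4 4 437/500
5 5 527/625
6 6 1651/2000
7 7 8051/10000
8 8 1523/2000
DF(7y) = 8051/10000 ≈ 0.805100

step 1 [1y] swap r/1=103/2397: DF=(1 − 103/2397·(0))/(1+103/2397) = 2397/2500 ≈ 0.958800
step 2 [2y] swap r/1=228/4669: DF=(1 − 228/4669·(0.958800))/(1+228/4669) = 568/625 ≈ 0.908800
step 3 [3y] bond c/1=1/40: DF=(389357/400000 − 1/40·(0.958800+0.908800))/(1+1/40) = 9041/10000 ≈ 0.904100
step 4 [4y] swap r/1=1260/36457: DF=(1 − 1260/36457·(0.958800+0.908800+0.904100))/(1+1260/36457) = 437/500 ≈ 0.874000
step 5 [5y] swap r/1=1568/44889: DF=(1 − 1568/44889·(0.958800+0.908800+0.904100+0.874000))/(1+1568/44889) = 527/625 ≈ 0.843200
step 6 [6y] zero: DF = P = 1651/2000 ≈ 0.825500
step 7 [7y] bond c/1=3/80: DF=(165533/160000 − 3/80·(0.958800+0.908800+0.904100+0.874000+0.843200+0.825500))/(1+3/80) = 8051/10000 ≈ 0.805100
step 8 [8y] swap r/1=477/13762: DF=(1 − 477/13762·(0.958800+0.908800+0.904100+0.874000+0.843200+0.825500+0.805100))/(1+477/13762) = 1523/2000 ≈ 0.761500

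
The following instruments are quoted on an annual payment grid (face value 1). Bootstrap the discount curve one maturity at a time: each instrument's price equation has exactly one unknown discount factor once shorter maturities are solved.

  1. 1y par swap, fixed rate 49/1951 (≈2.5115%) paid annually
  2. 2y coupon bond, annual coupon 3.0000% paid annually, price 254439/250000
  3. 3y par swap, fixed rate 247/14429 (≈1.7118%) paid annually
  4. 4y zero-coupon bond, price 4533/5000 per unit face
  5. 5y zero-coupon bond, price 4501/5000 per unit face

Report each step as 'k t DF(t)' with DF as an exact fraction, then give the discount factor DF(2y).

step 1 [1y] swap r/1=49/1951: DF=(1 − 49/1951·(0))/(1+49/1951) = 1951/2000 ≈ 0.975500
step 2 [2y] bond c/1=3/100: DF=(254439/250000 − 3/100·(0.975500))/(1+3/100) = 9597/10000 ≈ 0.959700
step 3 [3y] swap r/1=247/14429: DF=(1 − 247/14429·(0.975500+0.959700))/(1+247/14429) = 4753/5000 ≈ 0.950600
step 4 [4y] zero: DF = P = 4533/5000 ≈ 0.906600
step 5 [5y] zero: DF = P = 4501/5000 ≈ 0.900200

1 1 1951/2000
2 2 9597/10000
3 3 4753/5000
4 4 4533/5000
5 5 4501/5000
DF(2y) = 9597/10000 ≈ 0.959700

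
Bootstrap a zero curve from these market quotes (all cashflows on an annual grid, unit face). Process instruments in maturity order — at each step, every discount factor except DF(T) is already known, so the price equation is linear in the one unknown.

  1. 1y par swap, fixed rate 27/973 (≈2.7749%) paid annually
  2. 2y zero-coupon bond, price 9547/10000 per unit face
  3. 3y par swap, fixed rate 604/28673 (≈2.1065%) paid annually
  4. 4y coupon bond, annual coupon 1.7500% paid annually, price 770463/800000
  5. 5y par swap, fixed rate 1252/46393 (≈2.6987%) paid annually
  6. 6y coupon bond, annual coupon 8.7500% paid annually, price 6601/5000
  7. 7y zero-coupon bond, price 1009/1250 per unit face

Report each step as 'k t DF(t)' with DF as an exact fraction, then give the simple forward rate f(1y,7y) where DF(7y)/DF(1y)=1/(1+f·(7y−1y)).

step 1 [1y] swap r/1=27/973: DF=(1 − 27/973·(0))/(1+27/973) = 973/1000 ≈ 0.973000
step 2 [2y] zero: DF = P = 9547/10000 ≈ 0.954700
step 3 [3y] swap r/1=604/28673: DF=(1 − 604/28673·(0.973000+0.954700))/(1+604/28673) = 2349/2500 ≈ 0.939600
step 4 [4y] bond c/1=7/400: DF=(770463/800000 − 7/400·(0.973000+0.954700+0.939600))/(1+7/400) = 2243/2500 ≈ 0.897200
step 5 [5y] swap r/1=1252/46393: DF=(1 − 1252/46393·(0.973000+0.954700+0.939600+0.897200))/(1+1252/46393) = 2187/2500 ≈ 0.874800
step 6 [6y] bond c/1=7/80: DF=(6601/5000 − 7/80·(0.973000+0.954700+0.939600+0.897200+0.874800))/(1+7/80) = 8407/10000 ≈ 0.840700
step 7 [7y] zero: DF = P = 1009/1250 ≈ 0.807200

1 1 973/1000
2 2 9547/10000
3 3 2349/2500
4 4 2243/2500
5 5 2187/2500
6 6 8407/10000
7 7 1009/1250
f(1y,7y) = ((973/1000)/(1009/1250) − 1)/(6) = 829/24216 ≈ 3.4234%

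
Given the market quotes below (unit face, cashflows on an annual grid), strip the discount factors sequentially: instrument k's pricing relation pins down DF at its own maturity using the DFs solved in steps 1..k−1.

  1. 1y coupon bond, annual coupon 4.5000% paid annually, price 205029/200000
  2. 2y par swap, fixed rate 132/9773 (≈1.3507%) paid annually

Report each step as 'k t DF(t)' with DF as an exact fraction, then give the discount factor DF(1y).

1 1 981/1000
2 2 1217/1250
DF(1y) = 981/1000 ≈ 0.981000

step 1 [1y] bond c/1=9/200: DF=(205029/200000 − 9/200·(0))/(1+9/200) = 981/1000 ≈ 0.981000
step 2 [2y] swap r/1=132/9773: DF=(1 − 132/9773·(0.981000))/(1+132/9773) = 1217/1250 ≈ 0.973600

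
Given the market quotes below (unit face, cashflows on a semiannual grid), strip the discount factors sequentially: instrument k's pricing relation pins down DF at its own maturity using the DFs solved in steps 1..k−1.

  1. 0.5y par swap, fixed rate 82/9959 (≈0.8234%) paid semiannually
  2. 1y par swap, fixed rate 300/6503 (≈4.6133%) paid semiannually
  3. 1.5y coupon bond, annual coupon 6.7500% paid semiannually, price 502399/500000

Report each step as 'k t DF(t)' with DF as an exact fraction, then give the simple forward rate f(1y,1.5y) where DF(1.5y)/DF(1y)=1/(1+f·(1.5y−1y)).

step 1 [0.5y] swap r/2=41/9959: DF=(1 − 41/9959·(0))/(1+41/9959) = 9959/10000 ≈ 0.995900
step 2 [1y] swap r/2=150/6503: DF=(1 − 150/6503·(0.995900))/(1+150/6503) = 191/200 ≈ 0.955000
step 3 [1.5y] bond c/2=27/800: DF=(502399/500000 − 27/800·(0.995900+0.955000))/(1+27/800) = 9083/10000 ≈ 0.908300

1 1/2 9959/10000
2 1 191/200
3 3/2 9083/10000
f(1y,1.5y) = ((191/200)/(9083/10000) − 1)/(1/2) = 934/9083 ≈ 10.2829%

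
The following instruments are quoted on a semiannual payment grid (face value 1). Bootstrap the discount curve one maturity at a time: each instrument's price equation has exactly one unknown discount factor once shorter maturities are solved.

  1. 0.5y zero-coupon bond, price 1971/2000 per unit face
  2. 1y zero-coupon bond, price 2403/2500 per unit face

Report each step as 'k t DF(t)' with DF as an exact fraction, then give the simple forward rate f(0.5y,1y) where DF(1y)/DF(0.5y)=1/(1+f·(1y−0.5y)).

1 1/2 1971/2000
2 1 2403/2500
f(0.5y,1y) = ((1971/2000)/(2403/2500) − 1)/(1/2) = 9/178 ≈ 5.0562%

step 1 [0.5y] zero: DF = P = 1971/2000 ≈ 0.985500
step 2 [1y] zero: DF = P = 2403/2500 ≈ 0.961200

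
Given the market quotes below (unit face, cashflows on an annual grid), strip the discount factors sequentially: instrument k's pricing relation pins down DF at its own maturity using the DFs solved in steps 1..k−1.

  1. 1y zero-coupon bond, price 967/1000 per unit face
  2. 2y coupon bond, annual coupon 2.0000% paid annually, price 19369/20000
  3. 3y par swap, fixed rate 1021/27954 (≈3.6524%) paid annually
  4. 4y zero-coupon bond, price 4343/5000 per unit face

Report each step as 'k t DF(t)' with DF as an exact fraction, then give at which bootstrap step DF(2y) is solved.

1 1 967/1000
2 2 1861/2000
3 3 8979/10000
4 4 4343/5000
DF(2y) is solved at step 2

step 1 [1y] zero: DF = P = 967/1000 ≈ 0.967000
step 2 [2y] bond c/1=1/50: DF=(19369/20000 − 1/50·(0.967000))/(1+1/50) = 1861/2000 ≈ 0.930500
step 3 [3y] swap r/1=1021/27954: DF=(1 − 1021/27954·(0.967000+0.930500))/(1+1021/27954) = 8979/10000 ≈ 0.897900
step 4 [4y] zero: DF = P = 4343/5000 ≈ 0.868600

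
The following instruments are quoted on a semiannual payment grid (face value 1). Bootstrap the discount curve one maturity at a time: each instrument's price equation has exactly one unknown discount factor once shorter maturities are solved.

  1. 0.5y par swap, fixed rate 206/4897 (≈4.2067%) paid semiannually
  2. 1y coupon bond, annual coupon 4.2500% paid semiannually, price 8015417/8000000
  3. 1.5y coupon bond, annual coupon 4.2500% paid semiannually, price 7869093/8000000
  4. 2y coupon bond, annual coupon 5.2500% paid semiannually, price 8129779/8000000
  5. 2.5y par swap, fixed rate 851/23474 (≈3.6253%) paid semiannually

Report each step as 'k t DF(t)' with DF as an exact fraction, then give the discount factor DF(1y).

step 1 [0.5y] swap r/2=103/4897: DF=(1 − 103/4897·(0))/(1+103/4897) = 4897/5000 ≈ 0.979400
step 2 [1y] bond c/2=17/800: DF=(8015417/8000000 − 17/800·(0.979400))/(1+17/800) = 9607/10000 ≈ 0.960700
step 3 [1.5y] bond c/2=17/800: DF=(7869093/8000000 − 17/800·(0.979400+0.960700))/(1+17/800) = 2307/2500 ≈ 0.922800
step 4 [2y] bond c/2=21/800: DF=(8129779/8000000 − 21/800·(0.979400+0.960700+0.922800))/(1+21/800) = 917/1000 ≈ 0.917000
step 5 [2.5y] swap r/2=851/46948: DF=(1 − 851/46948·(0.979400+0.960700+0.922800+0.917000))/(1+851/46948) = 9149/10000 ≈ 0.914900

1 1/2 4897/5000
2 1 9607/10000
3 3/2 2307/2500
4 2 917/1000
5 5/2 9149/10000
DF(1y) = 9607/10000 ≈ 0.960700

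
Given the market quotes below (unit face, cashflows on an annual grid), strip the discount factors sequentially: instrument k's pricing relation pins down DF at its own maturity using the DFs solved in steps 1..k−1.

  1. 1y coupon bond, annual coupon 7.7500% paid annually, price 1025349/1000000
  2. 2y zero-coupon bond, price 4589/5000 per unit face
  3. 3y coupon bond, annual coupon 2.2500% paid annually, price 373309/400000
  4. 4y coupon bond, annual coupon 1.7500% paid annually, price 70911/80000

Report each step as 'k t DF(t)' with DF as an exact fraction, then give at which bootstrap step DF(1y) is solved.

step 1 [1y] bond c/1=31/400: DF=(1025349/1000000 − 31/400·(0))/(1+31/400) = 2379/2500 ≈ 0.951600
step 2 [2y] zero: DF = P = 4589/5000 ≈ 0.917800
step 3 [3y] bond c/1=9/400: DF=(373309/400000 − 9/400·(0.951600+0.917800))/(1+9/400) = 2179/2500 ≈ 0.871600
step 4 [4y] bond c/1=7/400: DF=(70911/80000 − 7/400·(0.951600+0.917800+0.871600))/(1+7/400) = 103/125 ≈ 0.824000

1 1 2379/2500
2 2 4589/5000
3 3 2179/2500
4 4 103/125
DF(1y) is solved at step 1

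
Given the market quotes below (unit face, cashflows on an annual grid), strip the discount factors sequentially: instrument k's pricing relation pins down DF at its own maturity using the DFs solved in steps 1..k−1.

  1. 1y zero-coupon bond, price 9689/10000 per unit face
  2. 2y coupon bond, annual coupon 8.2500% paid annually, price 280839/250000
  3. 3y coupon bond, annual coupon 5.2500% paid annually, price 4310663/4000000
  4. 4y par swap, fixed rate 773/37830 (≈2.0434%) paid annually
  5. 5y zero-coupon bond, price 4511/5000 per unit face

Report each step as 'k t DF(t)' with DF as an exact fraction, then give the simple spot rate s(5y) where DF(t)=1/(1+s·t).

1 1 9689/10000
2 2 9639/10000
3 3 371/400
4 4 9227/10000
5 5 4511/5000
s(5y) = (1/(4511/5000) − 1)/(5) = 489/22555 ≈ 2.1680%

step 1 [1y] zero: DF = P = 9689/10000 ≈ 0.968900
step 2 [2y] bond c/1=33/400: DF=(280839/250000 − 33/400·(0.968900))/(1+33/400) = 9639/10000 ≈ 0.963900
step 3 [3y] bond c/1=21/400: DF=(4310663/4000000 − 21/400·(0.968900+0.963900))/(1+21/400) = 371/400 ≈ 0.927500
step 4 [4y] swap r/1=773/37830: DF=(1 − 773/37830·(0.968900+0.963900+0.927500))/(1+773/37830) = 9227/10000 ≈ 0.922700
step 5 [5y] zero: DF = P = 4511/5000 ≈ 0.902200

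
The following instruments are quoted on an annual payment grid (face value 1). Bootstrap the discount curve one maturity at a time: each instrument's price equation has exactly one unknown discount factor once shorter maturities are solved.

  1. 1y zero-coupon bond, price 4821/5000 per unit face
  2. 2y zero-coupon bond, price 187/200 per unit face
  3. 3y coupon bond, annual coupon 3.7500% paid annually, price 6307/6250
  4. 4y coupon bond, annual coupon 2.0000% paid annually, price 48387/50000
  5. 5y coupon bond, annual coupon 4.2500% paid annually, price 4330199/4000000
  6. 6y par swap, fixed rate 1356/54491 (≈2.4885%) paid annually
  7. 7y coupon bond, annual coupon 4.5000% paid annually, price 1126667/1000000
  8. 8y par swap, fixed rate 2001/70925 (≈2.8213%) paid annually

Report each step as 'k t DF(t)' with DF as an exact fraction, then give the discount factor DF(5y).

step 1 [1y] zero: DF = P = 4821/5000 ≈ 0.964200
step 2 [2y] zero: DF = P = 187/200 ≈ 0.935000
step 3 [3y] bond c/1=3/80: DF=(6307/6250 − 3/80·(0.964200+0.935000))/(1+3/80) = 113/125 ≈ 0.904000
step 4 [4y] bond c/1=1/50: DF=(48387/50000 − 1/50·(0.964200+0.935000+0.904000))/(1+1/50) = 4469/5000 ≈ 0.893800
step 5 [5y] bond c/1=17/400: DF=(4330199/4000000 − 17/400·(0.964200+0.935000+0.904000+0.893800))/(1+17/400) = 8877/10000 ≈ 0.887700
step 6 [6y] swap r/1=1356/54491: DF=(1 − 1356/54491·(0.964200+0.935000+0.904000+0.893800+0.887700))/(1+1356/54491) = 2161/2500 ≈ 0.864400
step 7 [7y] bond c/1=9/200: DF=(1126667/1000000 − 9/200·(0.964200+0.935000+0.904000+0.893800+0.887700+0.864400))/(1+9/200) = 1687/2000 ≈ 0.843500
step 8 [8y] swap r/1=2001/70925: DF=(1 − 2001/70925·(0.964200+0.935000+0.904000+0.893800+0.887700+0.864400+0.843500))/(1+2001/70925) = 7999/10000 ≈ 0.799900

1 1 4821/5000
2 2 187/200
3 3 113/125
4 4 4469/5000
5 5 8877/10000
6 6 2161/2500
7 7 1687/2000
8 8 7999/10000
DF(5y) = 8877/10000 ≈ 0.887700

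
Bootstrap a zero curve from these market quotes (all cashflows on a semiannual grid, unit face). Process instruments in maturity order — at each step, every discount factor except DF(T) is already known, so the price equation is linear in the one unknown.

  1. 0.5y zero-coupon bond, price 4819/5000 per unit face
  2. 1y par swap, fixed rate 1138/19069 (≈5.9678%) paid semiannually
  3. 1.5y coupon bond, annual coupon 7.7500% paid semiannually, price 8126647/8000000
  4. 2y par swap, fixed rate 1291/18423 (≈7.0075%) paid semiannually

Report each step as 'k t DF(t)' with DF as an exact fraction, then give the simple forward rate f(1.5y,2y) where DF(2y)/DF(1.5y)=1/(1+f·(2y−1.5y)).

1 1/2 4819/5000
2 1 9431/10000
3 3/2 2267/2500
4 2 8709/10000
f(1.5y,2y) = ((2267/2500)/(8709/10000) − 1)/(1/2) = 718/8709 ≈ 8.2443%

step 1 [0.5y] zero: DF = P = 4819/5000 ≈ 0.963800
step 2 [1y] swap r/2=569/19069: DF=(1 − 569/19069·(0.963800))/(1+569/19069) = 9431/10000 ≈ 0.943100
step 3 [1.5y] bond c/2=31/800: DF=(8126647/8000000 − 31/800·(0.963800+0.943100))/(1+31/800) = 2267/2500 ≈ 0.906800
step 4 [2y] swap r/2=1291/36846: DF=(1 − 1291/36846·(0.963800+0.943100+0.906800))/(1+1291/36846) = 8709/10000 ≈ 0.870900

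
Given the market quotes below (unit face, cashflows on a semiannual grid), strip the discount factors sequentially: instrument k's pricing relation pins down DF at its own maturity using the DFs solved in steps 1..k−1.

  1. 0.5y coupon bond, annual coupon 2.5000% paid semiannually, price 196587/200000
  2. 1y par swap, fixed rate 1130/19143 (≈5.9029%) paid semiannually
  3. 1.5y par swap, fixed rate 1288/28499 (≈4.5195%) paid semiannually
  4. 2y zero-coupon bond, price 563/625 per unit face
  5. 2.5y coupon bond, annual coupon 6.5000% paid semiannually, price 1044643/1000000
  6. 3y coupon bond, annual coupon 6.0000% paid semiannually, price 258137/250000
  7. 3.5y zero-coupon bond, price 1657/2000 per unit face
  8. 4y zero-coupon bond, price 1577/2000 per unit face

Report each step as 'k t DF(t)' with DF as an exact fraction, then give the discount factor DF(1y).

1 1/2 2427/2500
2 1 1887/2000
3 3/2 2339/2500
4 2 563/625
5 5/2 8937/10000
6 3 542/625
7 7/2 1657/2000
8 4 1577/2000
DF(1y) = 1887/2000 ≈ 0.943500

step 1 [0.5y] bond c/2=1/80: DF=(196587/200000 − 1/80·(0))/(1+1/80) = 2427/2500 ≈ 0.970800
step 2 [1y] swap r/2=565/19143: DF=(1 − 565/19143·(0.970800))/(1+565/19143) = 1887/2000 ≈ 0.943500
step 3 [1.5y] swap r/2=644/28499: DF=(1 − 644/28499·(0.970800+0.943500))/(1+644/28499) = 2339/2500 ≈ 0.935600
step 4 [2y] zero: DF = P = 563/625 ≈ 0.900800
step 5 [2.5y] bond c/2=13/400: DF=(1044643/1000000 − 13/400·(0.970800+0.943500+0.935600+0.900800))/(1+13/400) = 8937/10000 ≈ 0.893700
step 6 [3y] bond c/2=3/100: DF=(258137/250000 − 3/100·(0.970800+0.943500+0.935600+0.900800+0.893700))/(1+3/100) = 542/625 ≈ 0.867200
step 7 [3.5y] zero: DF = P = 1657/2000 ≈ 0.828500
step 8 [4y] zero: DF = P = 1577/2000 ≈ 0.788500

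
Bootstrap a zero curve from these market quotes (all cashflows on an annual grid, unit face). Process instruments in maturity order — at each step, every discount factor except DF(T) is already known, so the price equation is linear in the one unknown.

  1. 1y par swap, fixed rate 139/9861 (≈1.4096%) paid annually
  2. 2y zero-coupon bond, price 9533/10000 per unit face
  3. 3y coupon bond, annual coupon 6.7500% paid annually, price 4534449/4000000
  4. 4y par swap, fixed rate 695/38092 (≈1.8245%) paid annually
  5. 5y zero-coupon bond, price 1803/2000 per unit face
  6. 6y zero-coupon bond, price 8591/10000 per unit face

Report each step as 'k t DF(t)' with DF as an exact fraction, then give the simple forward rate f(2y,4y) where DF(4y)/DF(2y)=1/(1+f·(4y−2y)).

step 1 [1y] swap r/1=139/9861: DF=(1 − 139/9861·(0))/(1+139/9861) = 9861/10000 ≈ 0.986100
step 2 [2y] zero: DF = P = 9533/10000 ≈ 0.953300
step 3 [3y] bond c/1=27/400: DF=(4534449/4000000 − 27/400·(0.986100+0.953300))/(1+27/400) = 9393/10000 ≈ 0.939300
step 4 [4y] swap r/1=695/38092: DF=(1 − 695/38092·(0.986100+0.953300+0.939300))/(1+695/38092) = 1861/2000 ≈ 0.930500
step 5 [5y] zero: DF = P = 1803/2000 ≈ 0.901500
step 6 [6y] zero: DF = P = 8591/10000 ≈ 0.859100

1 1 9861/10000
2 2 9533/10000
3 3 9393/10000
4 4 1861/2000
5 5 1803/2000
6 6 8591/10000
f(2y,4y) = ((9533/10000)/(1861/2000) − 1)/(2) = 114/9305 ≈ 1.2251%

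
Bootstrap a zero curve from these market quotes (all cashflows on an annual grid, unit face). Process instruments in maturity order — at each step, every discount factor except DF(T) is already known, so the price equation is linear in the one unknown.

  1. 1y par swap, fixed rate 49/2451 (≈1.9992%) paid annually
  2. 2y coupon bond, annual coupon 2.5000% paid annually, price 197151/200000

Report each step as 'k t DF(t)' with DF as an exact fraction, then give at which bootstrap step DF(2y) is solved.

step 1 [1y] swap r/1=49/2451: DF=(1 − 49/2451·(0))/(1+49/2451) = 2451/2500 ≈ 0.980400
step 2 [2y] bond c/1=1/40: DF=(197151/200000 − 1/40·(0.980400))/(1+1/40) = 4689/5000 ≈ 0.937800

1 1 2451/2500
2 2 4689/5000
DF(2y) is solved at step 2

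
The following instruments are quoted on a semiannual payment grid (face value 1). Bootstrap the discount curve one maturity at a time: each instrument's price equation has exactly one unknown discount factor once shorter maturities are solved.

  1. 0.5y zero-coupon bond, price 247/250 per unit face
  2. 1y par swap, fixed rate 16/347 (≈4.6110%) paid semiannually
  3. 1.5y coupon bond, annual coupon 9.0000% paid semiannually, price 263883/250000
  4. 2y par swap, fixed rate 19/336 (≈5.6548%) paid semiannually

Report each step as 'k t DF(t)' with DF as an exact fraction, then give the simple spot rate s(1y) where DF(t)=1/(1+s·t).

1 1/2 247/250
2 1 597/625
3 3/2 579/625
4 2 1117/1250
s(1y) = (1/(597/625) − 1)/(1) = 28/597 ≈ 4.6901%

step 1 [0.5y] zero: DF = P = 247/250 ≈ 0.988000
step 2 [1y] swap r/2=8/347: DF=(1 − 8/347·(0.988000))/(1+8/347) = 597/625 ≈ 0.955200
step 3 [1.5y] bond c/2=9/200: DF=(263883/250000 − 9/200·(0.988000+0.955200))/(1+9/200) = 579/625 ≈ 0.926400
step 4 [2y] swap r/2=19/672: DF=(1 − 19/672·(0.988000+0.955200+0.926400))/(1+19/672) = 1117/1250 ≈ 0.893600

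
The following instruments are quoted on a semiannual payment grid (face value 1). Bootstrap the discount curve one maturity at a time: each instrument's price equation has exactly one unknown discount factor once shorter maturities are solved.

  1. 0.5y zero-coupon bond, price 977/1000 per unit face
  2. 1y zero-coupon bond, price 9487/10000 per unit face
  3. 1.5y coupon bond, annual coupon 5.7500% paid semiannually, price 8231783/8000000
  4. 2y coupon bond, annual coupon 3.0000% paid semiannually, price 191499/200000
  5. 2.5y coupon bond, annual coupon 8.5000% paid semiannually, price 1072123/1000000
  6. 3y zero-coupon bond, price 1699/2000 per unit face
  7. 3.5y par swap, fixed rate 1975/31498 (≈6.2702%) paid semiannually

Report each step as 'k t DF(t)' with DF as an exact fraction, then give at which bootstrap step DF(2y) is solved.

step 1 [0.5y] zero: DF = P = 977/1000 ≈ 0.977000
step 2 [1y] zero: DF = P = 9487/10000 ≈ 0.948700
step 3 [1.5y] bond c/2=23/800: DF=(8231783/8000000 − 23/800·(0.977000+0.948700))/(1+23/800) = 1183/1250 ≈ 0.946400
step 4 [2y] bond c/2=3/200: DF=(191499/200000 − 3/200·(0.977000+0.948700+0.946400))/(1+3/200) = 9009/10000 ≈ 0.900900
step 5 [2.5y] bond c/2=17/400: DF=(1072123/1000000 − 17/400·(0.977000+0.948700+0.946400+0.900900))/(1+17/400) = 4373/5000 ≈ 0.874600
step 6 [3y] zero: DF = P = 1699/2000 ≈ 0.849500
step 7 [3.5y] swap r/2=1975/62996: DF=(1 − 1975/62996·(0.977000+0.948700+0.946400+0.900900+0.874600+0.849500))/(1+1975/62996) = 321/400 ≈ 0.802500

1 1/2 977/1000
2 1 9487/10000
3 3/2 1183/1250
4 2 9009/10000
5 5/2 4373/5000
6 3 1699/2000
7 7/2 321/400
DF(2y) is solved at step 4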